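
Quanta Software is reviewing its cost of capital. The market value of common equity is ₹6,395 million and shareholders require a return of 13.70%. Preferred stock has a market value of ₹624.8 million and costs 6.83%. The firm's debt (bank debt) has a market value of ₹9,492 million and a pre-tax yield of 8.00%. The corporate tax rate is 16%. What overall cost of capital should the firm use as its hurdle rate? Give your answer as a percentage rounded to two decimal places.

Total capital V = 6395 + 624.8 + 9492 = 16511.8.
Equity: weight = 6395/16511.8 = 0.3873; cost = 13.7%.
Preferred: weight = 624.8/16511.8 = 0.0378; cost = 6.83%.
Bank debt: weight = 9492/16511.8 = 0.5749; after-tax cost = 8% × (1 − 16%) = 6.7200%.
WACC = 0.3873 × 13.7000% + 0.0378 × 6.8300% + 0.5749 × 6.7200% = 9.4275%.

9.43%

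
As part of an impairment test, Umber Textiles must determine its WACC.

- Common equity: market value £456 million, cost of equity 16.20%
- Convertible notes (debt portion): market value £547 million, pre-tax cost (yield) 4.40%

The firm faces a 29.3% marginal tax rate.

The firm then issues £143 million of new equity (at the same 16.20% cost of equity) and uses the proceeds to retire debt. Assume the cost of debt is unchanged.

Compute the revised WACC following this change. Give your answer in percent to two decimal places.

After the change:
Total capital V = 599 + 404 = 1003.
Equity: weight = 599/1003 = 0.5972; cost = 16.2%.
Convertible notes (debt portion): weight = 404/1003 = 0.4028; after-tax cost = 4.4% × (1 − 29.3%) = 3.1108%.
WACC = 0.5972 × 16.2000% + 0.4028 × 3.1108% = 10.9278%.

10.93%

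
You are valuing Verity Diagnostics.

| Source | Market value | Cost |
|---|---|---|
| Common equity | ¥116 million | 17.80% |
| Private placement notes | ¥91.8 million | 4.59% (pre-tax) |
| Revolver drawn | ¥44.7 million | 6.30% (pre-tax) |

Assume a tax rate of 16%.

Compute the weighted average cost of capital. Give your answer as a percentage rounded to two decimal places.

10.52%

Total capital V = 116 + 91.8 + 44.7 = 252.5.
Equity: weight = 116/252.5 = 0.4594; cost = 17.8%.
Private placement notes: weight = 91.8/252.5 = 0.3636; after-tax cost = 4.59% × (1 − 16%) = 3.8556%.
Revolver drawn: weight = 44.7/252.5 = 0.1770; after-tax cost = 6.3% × (1 − 16%) = 5.2920%.
WACC = 0.4594 × 17.8000% + 0.3636 × 3.8556% + 0.1770 × 5.2920% = 10.5160%.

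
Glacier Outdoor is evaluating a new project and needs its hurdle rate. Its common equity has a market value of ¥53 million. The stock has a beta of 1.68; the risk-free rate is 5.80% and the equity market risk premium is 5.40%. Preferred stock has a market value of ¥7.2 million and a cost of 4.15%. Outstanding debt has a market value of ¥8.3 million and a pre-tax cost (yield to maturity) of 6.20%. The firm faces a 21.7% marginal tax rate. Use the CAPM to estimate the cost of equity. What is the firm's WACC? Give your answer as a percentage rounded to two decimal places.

Cost of equity via CAPM: Re = 5.8% + 1.68 × 5.4% = 14.8720%.
Total capital V = 53 + 7.2 + 8.3 = 68.5.
Equity: weight = 53/68.5 = 0.7737; cost = 14.872%.
Preferred: weight = 7.2/68.5 = 0.1051; cost = 4.15%.
Debt: weight = 8.3/68.5 = 0.1212; after-tax cost = 6.2% × (1 − 21.7%) = 4.8546%.
WACC = 0.7737 × 14.8720% + 0.1051 × 4.1500% + 0.1212 × 4.8546% = 12.5312%.

12.53%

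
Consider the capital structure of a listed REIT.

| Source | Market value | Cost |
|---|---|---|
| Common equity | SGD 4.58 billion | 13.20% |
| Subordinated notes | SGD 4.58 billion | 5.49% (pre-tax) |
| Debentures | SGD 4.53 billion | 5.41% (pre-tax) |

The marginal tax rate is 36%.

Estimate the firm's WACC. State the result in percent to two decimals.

Total capital V = 4.58 + 4.58 + 4.53 = 13.69.
Equity: weight = 4.58/13.69 = 0.3346; cost = 13.2%.
Subordinated notes: weight = 4.58/13.69 = 0.3346; after-tax cost = 5.49% × (1 − 36%) = 3.5136%.
Debentures: weight = 4.53/13.69 = 0.3309; after-tax cost = 5.41% × (1 − 36%) = 3.4624%.
WACC = 0.3346 × 13.2000% + 0.3346 × 3.5136% + 0.3309 × 3.4624% = 6.7373%.

6.74%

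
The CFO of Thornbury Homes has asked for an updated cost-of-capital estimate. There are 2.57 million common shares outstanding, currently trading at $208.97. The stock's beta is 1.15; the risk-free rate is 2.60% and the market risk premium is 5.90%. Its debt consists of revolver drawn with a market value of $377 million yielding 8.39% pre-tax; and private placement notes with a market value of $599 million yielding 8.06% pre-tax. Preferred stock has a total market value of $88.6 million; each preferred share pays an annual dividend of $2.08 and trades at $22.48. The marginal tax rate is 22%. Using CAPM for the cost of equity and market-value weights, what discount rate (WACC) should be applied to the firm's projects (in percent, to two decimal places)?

7.55%

Cost of equity via CAPM: Re = 2.6% + 1.15 × 5.9% = 9.3850%.
Cost of preferred: Rp = 2.08 / 22.48 = 9.2527%.
Market value of equity E = 208.97 × 2.57m = 537.0529m.
Total capital V = 537.0529 + 88.6 + 377 + 599 = 1601.6529.
Equity: weight = 537.0529/1601.6529 = 0.3353; cost = 9.385%.
Preferred: weight = 88.6/1601.6529 = 0.0553; cost = 9.2527%.
Revolver drawn: weight = 377/1601.6529 = 0.2354; after-tax cost = 8.39% × (1 − 22%) = 6.5442%.
Private placement notes: weight = 599/1601.6529 = 0.3740; after-tax cost = 8.06% × (1 − 22%) = 6.2868%.
WACC = 0.3353 × 9.3850% + 0.0553 × 9.2527% + 0.2354 × 6.5442% + 0.3740 × 6.2868% = 7.5503%.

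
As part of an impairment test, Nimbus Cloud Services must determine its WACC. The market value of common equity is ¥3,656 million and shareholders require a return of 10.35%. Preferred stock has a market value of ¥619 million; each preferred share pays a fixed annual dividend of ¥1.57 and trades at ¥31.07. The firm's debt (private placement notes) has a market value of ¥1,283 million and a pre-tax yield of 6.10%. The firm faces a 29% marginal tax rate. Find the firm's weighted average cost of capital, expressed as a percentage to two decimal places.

Cost of preferred: Rp = 1.57 / 31.07 = 5.0531%.
Total capital V = 3656 + 619 + 1283 = 5558.
Equity: weight = 3656/5558 = 0.6578; cost = 10.35%.
Preferred: weight = 619/5558 = 0.1114; cost = 5.0531%.
Private placement notes: weight = 1283/5558 = 0.2308; after-tax cost = 6.1% × (1 − 29%) = 4.3310%.
WACC = 0.6578 × 10.3500% + 0.1114 × 5.0531% + 0.2308 × 4.3310% = 8.3707%.

8.37%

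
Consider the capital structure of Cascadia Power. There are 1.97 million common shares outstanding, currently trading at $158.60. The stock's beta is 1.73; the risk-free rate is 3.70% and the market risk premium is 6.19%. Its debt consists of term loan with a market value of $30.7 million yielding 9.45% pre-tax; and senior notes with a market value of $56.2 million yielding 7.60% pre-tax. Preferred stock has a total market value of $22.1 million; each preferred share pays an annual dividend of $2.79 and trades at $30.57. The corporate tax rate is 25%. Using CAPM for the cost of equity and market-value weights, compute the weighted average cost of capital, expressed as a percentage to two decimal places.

Cost of equity via CAPM: Re = 3.7% + 1.73 × 6.19% = 14.4087%.
Cost of preferred: Rp = 2.79 / 30.57 = 9.1266%.
Market value of equity E = 158.6 × 1.97m = 312.442m.
Total capital V = 312.442 + 22.1 + 30.7 + 56.2 = 421.442.
Equity: weight = 312.442/421.442 = 0.7414; cost = 14.4087%.
Preferred: weight = 22.1/421.442 = 0.0524; cost = 9.1266%.
Term loan: weight = 30.7/421.442 = 0.0728; after-tax cost = 9.45% × (1 − 25%) = 7.0875%.
Senior notes: weight = 56.2/421.442 = 0.1334; after-tax cost = 7.6% × (1 − 25%) = 5.7000%.
WACC = 0.7414 × 14.4087% + 0.0524 × 9.1266% + 0.0728 × 7.0875% + 0.1334 × 5.7000% = 12.4371%.

12.44%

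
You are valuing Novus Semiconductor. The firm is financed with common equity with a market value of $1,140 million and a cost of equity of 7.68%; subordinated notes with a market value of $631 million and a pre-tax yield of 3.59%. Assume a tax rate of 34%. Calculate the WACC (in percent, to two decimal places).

Total capital V = 1140 + 631 = 1771.
Equity: weight = 1140/1771 = 0.6437; cost = 7.68%.
Subordinated notes: weight = 631/1771 = 0.3563; after-tax cost = 3.59% × (1 − 34%) = 2.3694%.
WACC = 0.6437 × 7.6800% + 0.3563 × 2.3694% = 5.7879%.

5.79%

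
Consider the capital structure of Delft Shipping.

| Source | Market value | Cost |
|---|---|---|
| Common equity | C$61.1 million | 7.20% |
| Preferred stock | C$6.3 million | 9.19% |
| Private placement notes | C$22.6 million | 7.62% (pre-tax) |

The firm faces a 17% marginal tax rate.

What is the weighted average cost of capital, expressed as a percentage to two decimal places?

Total capital V = 61.1 + 6.3 + 22.6 = 90.
Equity: weight = 61.1/90 = 0.6789; cost = 7.2%.
Preferred: weight = 6.3/90 = 0.0700; cost = 9.19%.
Private placement notes: weight = 22.6/90 = 0.2511; after-tax cost = 7.62% × (1 − 17%) = 6.3246%.
WACC = 0.6789 × 7.2000% + 0.0700 × 9.1900% + 0.2511 × 6.3246% = 7.1195%.

7.12%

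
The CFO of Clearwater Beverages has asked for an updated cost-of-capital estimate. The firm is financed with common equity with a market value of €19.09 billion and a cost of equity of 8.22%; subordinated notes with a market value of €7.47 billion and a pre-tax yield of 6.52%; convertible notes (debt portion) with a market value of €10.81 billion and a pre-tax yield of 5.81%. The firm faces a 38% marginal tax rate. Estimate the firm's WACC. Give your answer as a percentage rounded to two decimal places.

6.05%

Total capital V = 19.09 + 7.47 + 10.81 = 37.37.
Equity: weight = 19.09/37.37 = 0.5108; cost = 8.22%.
Subordinated notes: weight = 7.47/37.37 = 0.1999; after-tax cost = 6.52% × (1 − 38%) = 4.0424%.
Convertible notes (debt portion): weight = 10.81/37.37 = 0.2893; after-tax cost = 5.81% × (1 − 38%) = 3.6022%.
WACC = 0.5108 × 8.2200% + 0.1999 × 4.0424% + 0.2893 × 3.6022% = 6.0491%.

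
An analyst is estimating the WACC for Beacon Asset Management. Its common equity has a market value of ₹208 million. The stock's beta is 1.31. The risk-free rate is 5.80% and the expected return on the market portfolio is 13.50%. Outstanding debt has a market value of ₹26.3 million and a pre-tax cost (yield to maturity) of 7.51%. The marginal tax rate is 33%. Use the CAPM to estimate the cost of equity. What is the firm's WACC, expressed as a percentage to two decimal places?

Market risk premium = 13.5% − 5.8% = 7.7%.
Cost of equity via CAPM: Re = 5.8% + 1.31 × 7.7% = 15.8870%.
Total capital V = 208 + 26.3 = 234.3.
Equity: weight = 208/234.3 = 0.8878; cost = 15.887%.
Debt: weight = 26.3/234.3 = 0.1122; after-tax cost = 7.51% × (1 − 33%) = 5.0317%.
WACC = 0.8878 × 15.8870% + 0.1122 × 5.0317% = 14.6685%.

14.67%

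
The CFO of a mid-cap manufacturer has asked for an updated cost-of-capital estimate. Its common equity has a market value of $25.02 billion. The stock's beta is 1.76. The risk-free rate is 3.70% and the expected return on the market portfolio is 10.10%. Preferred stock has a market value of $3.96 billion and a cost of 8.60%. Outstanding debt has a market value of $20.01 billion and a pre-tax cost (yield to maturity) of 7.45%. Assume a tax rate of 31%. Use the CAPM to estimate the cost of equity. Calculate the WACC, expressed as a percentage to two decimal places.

10.44%

Market risk premium = 10.1% − 3.7% = 6.4%.
Cost of equity via CAPM: Re = 3.7% + 1.76 × 6.4% = 14.9640%.
Total capital V = 25.02 + 3.96 + 20.01 = 48.99.
Equity: weight = 25.02/48.99 = 0.5107; cost = 14.964%.
Preferred: weight = 3.96/48.99 = 0.0808; cost = 8.6%.
Debt: weight = 20.01/48.99 = 0.4085; after-tax cost = 7.45% × (1 − 31%) = 5.1405%.
WACC = 0.5107 × 14.9640% + 0.0808 × 8.6000% + 0.4085 × 5.1405% = 10.4372%.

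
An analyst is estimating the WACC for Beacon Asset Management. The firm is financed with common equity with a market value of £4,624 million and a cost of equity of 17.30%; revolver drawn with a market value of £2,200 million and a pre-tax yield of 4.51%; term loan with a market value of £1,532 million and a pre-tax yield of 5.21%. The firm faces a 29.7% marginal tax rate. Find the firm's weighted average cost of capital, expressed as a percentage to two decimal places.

11.08%

Total capital V = 4624 + 2200 + 1532 = 8356.
Equity: weight = 4624/8356 = 0.5534; cost = 17.3%.
Revolver drawn: weight = 2200/8356 = 0.2633; after-tax cost = 4.51% × (1 − 29.7%) = 3.1705%.
Term loan: weight = 1532/8356 = 0.1833; after-tax cost = 5.21% × (1 − 29.7%) = 3.6626%.
WACC = 0.5534 × 17.3000% + 0.2633 × 3.1705% + 0.1833 × 3.6626% = 11.0796%.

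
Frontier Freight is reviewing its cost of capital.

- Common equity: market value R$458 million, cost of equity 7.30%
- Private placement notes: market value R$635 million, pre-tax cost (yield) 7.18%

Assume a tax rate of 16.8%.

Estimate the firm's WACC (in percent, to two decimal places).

Total capital V = 458 + 635 = 1093.
Equity: weight = 458/1093 = 0.4190; cost = 7.3%.
Private placement notes: weight = 635/1093 = 0.5810; after-tax cost = 7.18% × (1 − 16.8%) = 5.9738%.
WACC = 0.4190 × 7.3000% + 0.5810 × 5.9738% = 6.5295%.

6.53%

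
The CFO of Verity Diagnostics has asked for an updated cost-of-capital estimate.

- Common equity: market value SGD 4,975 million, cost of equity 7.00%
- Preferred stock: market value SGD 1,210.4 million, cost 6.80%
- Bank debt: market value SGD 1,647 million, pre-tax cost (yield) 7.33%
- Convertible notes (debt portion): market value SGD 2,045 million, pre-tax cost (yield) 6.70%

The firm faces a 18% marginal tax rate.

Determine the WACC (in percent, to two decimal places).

Total capital V = 4975 + 1210.4 + 1647 + 2045 = 9877.4.
Equity: weight = 4975/9877.4 = 0.5037; cost = 7%.
Preferred: weight = 1210.4/9877.4 = 0.1225; cost = 6.8%.
Bank debt: weight = 1647/9877.4 = 0.1667; after-tax cost = 7.33% × (1 − 18%) = 6.0106%.
Convertible notes (debt portion): weight = 2045/9877.4 = 0.2070; after-tax cost = 6.7% × (1 − 18%) = 5.4940%.
WACC = 0.5037 × 7.0000% + 0.1225 × 6.8000% + 0.1667 × 6.0106% + 0.2070 × 5.4940% = 6.4987%.

6.50%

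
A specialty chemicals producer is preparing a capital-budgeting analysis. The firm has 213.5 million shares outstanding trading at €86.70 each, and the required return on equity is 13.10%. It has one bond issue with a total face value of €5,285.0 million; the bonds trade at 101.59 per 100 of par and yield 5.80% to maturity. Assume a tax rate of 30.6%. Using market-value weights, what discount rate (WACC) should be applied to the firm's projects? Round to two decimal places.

Market value of equity E = 86.7 × 213.5m = 18510.45m. Market value of debt D = 5285m × 101.59/100 = 5369.0315m.
Total capital V = 18510.45 + 5369.0315 = 23879.4815.
Equity: weight = 18510.45/23879.4815 = 0.7752; cost = 13.1%.
Bonds outstanding: weight = 5369.0315/23879.4815 = 0.2248; after-tax cost = 5.8% × (1 − 30.6%) = 4.0252%.
WACC = 0.7752 × 13.1000% + 0.2248 × 4.0252% = 11.0596%.

11.06%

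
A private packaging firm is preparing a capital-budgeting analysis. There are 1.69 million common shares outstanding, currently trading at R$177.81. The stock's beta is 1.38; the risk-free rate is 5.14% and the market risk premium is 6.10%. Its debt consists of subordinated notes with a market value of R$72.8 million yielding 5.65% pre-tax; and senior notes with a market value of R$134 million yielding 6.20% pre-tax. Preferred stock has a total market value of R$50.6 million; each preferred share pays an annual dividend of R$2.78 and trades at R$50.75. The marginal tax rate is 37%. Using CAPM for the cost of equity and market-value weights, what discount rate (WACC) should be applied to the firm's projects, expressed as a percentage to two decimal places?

Cost of equity via CAPM: Re = 5.14% + 1.38 × 6.1% = 13.5580%.
Cost of preferred: Rp = 2.78 / 50.75 = 5.4778%.
Market value of equity E = 177.81 × 1.69m = 300.4989m.
Total capital V = 300.4989 + 50.6 + 72.8 + 134 = 557.8989.
Equity: weight = 300.4989/557.8989 = 0.5386; cost = 13.558%.
Preferred: weight = 50.6/557.8989 = 0.0907; cost = 5.4778%.
Subordinated notes: weight = 72.8/557.8989 = 0.1305; after-tax cost = 5.65% × (1 − 37%) = 3.5595%.
Senior notes: weight = 134/557.8989 = 0.2402; after-tax cost = 6.2% × (1 − 37%) = 3.9060%.
WACC = 0.5386 × 13.5580% + 0.0907 × 5.4778% + 0.1305 × 3.5595% + 0.2402 × 3.9060% = 9.2022%.

9.20%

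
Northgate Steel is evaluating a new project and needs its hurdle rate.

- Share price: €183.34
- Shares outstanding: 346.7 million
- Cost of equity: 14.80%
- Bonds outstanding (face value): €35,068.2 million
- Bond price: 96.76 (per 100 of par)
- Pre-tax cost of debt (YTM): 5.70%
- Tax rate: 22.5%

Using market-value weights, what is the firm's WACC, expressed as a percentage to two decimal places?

11.19%

Market value of equity E = 183.34 × 346.7m = 63563.978m. Market value of debt D = 35068.2m × 96.76/100 = 33931.99032m.
Total capital V = 63563.978 + 33931.99032 = 97495.96832.
Equity: weight = 63563.978/97495.96832 = 0.6520; cost = 14.8%.
Bonds outstanding: weight = 33931.99032/97495.96832 = 0.3480; after-tax cost = 5.7% × (1 − 22.5%) = 4.4175%.
WACC = 0.6520 × 14.8000% + 0.3480 × 4.4175% = 11.1865%.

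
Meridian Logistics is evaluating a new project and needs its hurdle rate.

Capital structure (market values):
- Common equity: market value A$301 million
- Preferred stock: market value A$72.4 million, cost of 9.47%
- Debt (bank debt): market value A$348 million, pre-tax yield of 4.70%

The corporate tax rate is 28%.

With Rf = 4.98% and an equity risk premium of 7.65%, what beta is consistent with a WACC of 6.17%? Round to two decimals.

Total capital V = 301 + 72.4 + 348 = 721.4.
Equity weight = 301/721.4 = 0.4172.
Preferred weight = 72.4/721.4 = 0.1004.
Bank debt weight = 348/721.4 = 0.4824.
Debt contribution = 0.4824 × 4.7% × (1 − 28%) = 1.6324%.
Preferred contribution = 0.1004 × 9.47% = 0.9504%.
Required equity contribution = 6.17% − 2.5828% = 3.5872%  ⇒  Re = 8.5973%.
CAPM: 8.5973% = 4.98% + β × 7.65%  ⇒  β = 0.4728.

0.47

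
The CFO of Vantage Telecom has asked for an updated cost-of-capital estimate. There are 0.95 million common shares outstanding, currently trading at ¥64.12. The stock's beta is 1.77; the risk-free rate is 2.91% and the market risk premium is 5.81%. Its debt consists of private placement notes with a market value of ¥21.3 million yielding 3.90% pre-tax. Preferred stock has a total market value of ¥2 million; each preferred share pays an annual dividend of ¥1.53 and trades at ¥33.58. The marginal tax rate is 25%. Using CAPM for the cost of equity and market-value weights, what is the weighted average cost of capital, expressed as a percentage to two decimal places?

10.39%

Cost of equity via CAPM: Re = 2.91% + 1.77 × 5.81% = 13.1937%.
Cost of preferred: Rp = 1.53 / 33.58 = 4.5563%.
Market value of equity E = 64.12 × 0.95m = 60.914m.
Total capital V = 60.914 + 2 + 21.3 = 84.214.
Equity: weight = 60.914/84.214 = 0.7233; cost = 13.1937%.
Preferred: weight = 2/84.214 = 0.0237; cost = 4.5563%.
Private placement notes: weight = 21.3/84.214 = 0.2529; after-tax cost = 3.9% × (1 − 25%) = 2.9250%.
WACC = 0.7233 × 13.1937% + 0.0237 × 4.5563% + 0.2529 × 2.9250% = 10.3913%.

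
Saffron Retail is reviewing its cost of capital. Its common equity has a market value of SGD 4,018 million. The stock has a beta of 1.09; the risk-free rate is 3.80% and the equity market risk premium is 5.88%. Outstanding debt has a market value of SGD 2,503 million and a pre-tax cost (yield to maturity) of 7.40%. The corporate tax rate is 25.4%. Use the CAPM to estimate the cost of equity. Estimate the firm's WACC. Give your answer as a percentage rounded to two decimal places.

Cost of equity via CAPM: Re = 3.8% + 1.09 × 5.88% = 10.2092%.
Total capital V = 4018 + 2503 = 6521.
Equity: weight = 4018/6521 = 0.6162; cost = 10.2092%.
Debt: weight = 2503/6521 = 0.3838; after-tax cost = 7.4% × (1 − 25.4%) = 5.5204%.
WACC = 0.6162 × 10.2092% + 0.3838 × 5.5204% = 8.4095%.

8.41%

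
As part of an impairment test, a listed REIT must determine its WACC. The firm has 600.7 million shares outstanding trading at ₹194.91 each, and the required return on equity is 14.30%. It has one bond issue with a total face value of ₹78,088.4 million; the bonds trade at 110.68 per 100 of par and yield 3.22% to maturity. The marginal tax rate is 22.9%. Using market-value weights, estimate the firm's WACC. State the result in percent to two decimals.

Market value of equity E = 194.91 × 600.7m = 117082.437m. Market value of debt D = 78088.4m × 110.68/100 = 86428.24112m.
Total capital V = 117082.437 + 86428.24112 = 203510.67812.
Equity: weight = 117082.437/203510.67812 = 0.5753; cost = 14.3%.
Bonds outstanding: weight = 86428.24112/203510.67812 = 0.4247; after-tax cost = 3.22% × (1 − 22.9%) = 2.4826%.
WACC = 0.5753 × 14.3000% + 0.4247 × 2.4826% = 9.2813%.

9.28%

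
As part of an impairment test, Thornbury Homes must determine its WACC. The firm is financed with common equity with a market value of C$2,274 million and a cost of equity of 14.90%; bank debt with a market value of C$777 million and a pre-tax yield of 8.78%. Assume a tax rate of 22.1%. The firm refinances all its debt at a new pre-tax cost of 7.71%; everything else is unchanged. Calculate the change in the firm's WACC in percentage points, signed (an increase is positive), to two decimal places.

-0.21 pp

Current WACC:
Total capital V = 2274 + 777 = 3051.
Equity: weight = 2274/3051 = 0.7453; cost = 14.9%.
Bank debt: weight = 777/3051 = 0.2547; after-tax cost = 8.78% × (1 − 22.1%) = 6.8396%.
WACC = 0.7453 × 14.9000% + 0.2547 × 6.8396% = 12.8473%.
After the change:
Total capital V = 2274 + 777 = 3051.
Equity: weight = 2274/3051 = 0.7453; cost = 14.9%.
Bank debt: weight = 777/3051 = 0.2547; after-tax cost = 7.71% × (1 − 22.1%) = 6.0061%.
WACC = 0.7453 × 14.9000% + 0.2547 × 6.0061% = 12.6350%.
Change in WACC = 12.6350% − 12.8473% = -0.2123 pp.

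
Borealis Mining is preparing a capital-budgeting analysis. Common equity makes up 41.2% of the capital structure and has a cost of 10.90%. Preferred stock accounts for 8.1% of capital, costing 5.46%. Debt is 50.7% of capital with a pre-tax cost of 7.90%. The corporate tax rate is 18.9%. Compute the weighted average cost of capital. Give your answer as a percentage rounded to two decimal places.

After-tax cost of debt = 7.9% × (1 − 18.9%) = 6.4069%.
WACC = 0.412 × 10.9000% + 0.081 × 5.4600% + 0.507 × 6.4069% = 8.1814%.

8.18%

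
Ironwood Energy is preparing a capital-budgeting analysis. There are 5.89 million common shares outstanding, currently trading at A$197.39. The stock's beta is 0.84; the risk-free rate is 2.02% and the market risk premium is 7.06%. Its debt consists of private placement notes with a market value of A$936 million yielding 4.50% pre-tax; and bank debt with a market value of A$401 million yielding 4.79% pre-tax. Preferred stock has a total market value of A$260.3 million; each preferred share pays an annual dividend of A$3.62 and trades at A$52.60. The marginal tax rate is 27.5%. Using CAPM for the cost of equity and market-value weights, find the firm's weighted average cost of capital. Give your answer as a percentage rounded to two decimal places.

5.61%

Cost of equity via CAPM: Re = 2.02% + 0.84 × 7.06% = 7.9504%.
Cost of preferred: Rp = 3.62 / 52.6 = 6.8821%.
Market value of equity E = 197.39 × 5.89m = 1162.6271m.
Total capital V = 1162.6271 + 260.3 + 936 + 401 = 2759.9271.
Equity: weight = 1162.6271/2759.9271 = 0.4213; cost = 7.9504%.
Preferred: weight = 260.3/2759.9271 = 0.0943; cost = 6.8821%.
Private placement notes: weight = 936/2759.9271 = 0.3391; after-tax cost = 4.5% × (1 − 27.5%) = 3.2625%.
Bank debt: weight = 401/2759.9271 = 0.1453; after-tax cost = 4.79% × (1 − 27.5%) = 3.4728%.
WACC = 0.4213 × 7.9504% + 0.0943 × 6.8821% + 0.3391 × 3.2625% + 0.1453 × 3.4728% = 5.6092%.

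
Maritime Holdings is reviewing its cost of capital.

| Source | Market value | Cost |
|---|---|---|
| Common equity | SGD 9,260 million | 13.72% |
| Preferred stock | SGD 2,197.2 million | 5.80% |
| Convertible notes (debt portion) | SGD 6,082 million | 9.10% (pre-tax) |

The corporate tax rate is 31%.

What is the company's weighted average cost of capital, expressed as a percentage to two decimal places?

10.15%

Total capital V = 9260 + 2197.2 + 6082 = 17539.2.
Equity: weight = 9260/17539.2 = 0.5280; cost = 13.72%.
Preferred: weight = 2197.2/17539.2 = 0.1253; cost = 5.8%.
Convertible notes (debt portion): weight = 6082/17539.2 = 0.3468; after-tax cost = 9.1% × (1 − 31%) = 6.2790%.
WACC = 0.5280 × 13.7200% + 0.1253 × 5.8000% + 0.3468 × 6.2790% = 10.1475%.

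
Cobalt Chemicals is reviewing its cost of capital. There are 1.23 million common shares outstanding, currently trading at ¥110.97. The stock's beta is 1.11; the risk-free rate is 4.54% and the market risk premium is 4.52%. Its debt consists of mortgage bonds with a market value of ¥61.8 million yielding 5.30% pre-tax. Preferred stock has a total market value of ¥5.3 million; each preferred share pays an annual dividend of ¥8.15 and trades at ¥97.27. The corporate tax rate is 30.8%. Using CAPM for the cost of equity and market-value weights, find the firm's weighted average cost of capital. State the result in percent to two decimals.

7.74%

Cost of equity via CAPM: Re = 4.54% + 1.11 × 4.52% = 9.5572%.
Cost of preferred: Rp = 8.15 / 97.27 = 8.3787%.
Market value of equity E = 110.97 × 1.23m = 136.4931m.
Total capital V = 136.4931 + 5.3 + 61.8 = 203.5931.
Equity: weight = 136.4931/203.5931 = 0.6704; cost = 9.5572%.
Preferred: weight = 5.3/203.5931 = 0.0260; cost = 8.3787%.
Mortgage bonds: weight = 61.8/203.5931 = 0.3035; after-tax cost = 5.3% × (1 − 30.8%) = 3.6676%.
WACC = 0.6704 × 9.5572% + 0.0260 × 8.3787% + 0.3035 × 3.6676% = 7.7388%.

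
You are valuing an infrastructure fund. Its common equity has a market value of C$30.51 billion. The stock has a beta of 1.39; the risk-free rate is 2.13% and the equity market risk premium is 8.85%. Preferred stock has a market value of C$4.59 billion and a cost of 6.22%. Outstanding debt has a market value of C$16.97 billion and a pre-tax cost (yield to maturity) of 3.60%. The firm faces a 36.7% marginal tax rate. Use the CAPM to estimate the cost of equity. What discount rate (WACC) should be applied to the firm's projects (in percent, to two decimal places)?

9.75%

Cost of equity via CAPM: Re = 2.13% + 1.39 × 8.85% = 14.4315%.
Total capital V = 30.51 + 4.59 + 16.97 = 52.07.
Equity: weight = 30.51/52.07 = 0.5859; cost = 14.4315%.
Preferred: weight = 4.59/52.07 = 0.0882; cost = 6.22%.
Debt: weight = 16.97/52.07 = 0.3259; after-tax cost = 3.6% × (1 − 36.7%) = 2.2788%.
WACC = 0.5859 × 14.4315% + 0.0882 × 6.2200% + 0.3259 × 2.2788% = 9.7470%.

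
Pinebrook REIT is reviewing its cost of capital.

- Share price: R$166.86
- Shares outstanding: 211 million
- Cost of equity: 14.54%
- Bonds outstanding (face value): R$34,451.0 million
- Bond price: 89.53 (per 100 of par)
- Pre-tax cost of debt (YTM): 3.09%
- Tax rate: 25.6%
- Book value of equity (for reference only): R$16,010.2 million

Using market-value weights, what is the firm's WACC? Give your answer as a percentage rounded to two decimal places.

8.82%

Market value of equity E = 166.86 × 211m = 35207.46m. Market value of debt D = 34451m × 89.53/100 = 30843.9803m.
Total capital V = 35207.46 + 30843.9803 = 66051.4403.
Equity: weight = 35207.46/66051.4403 = 0.5330; cost = 14.54%.
Bonds outstanding: weight = 30843.9803/66051.4403 = 0.4670; after-tax cost = 3.09% × (1 − 25.6%) = 2.2990%.
WACC = 0.5330 × 14.5400% + 0.4670 × 2.2990% = 8.8238%.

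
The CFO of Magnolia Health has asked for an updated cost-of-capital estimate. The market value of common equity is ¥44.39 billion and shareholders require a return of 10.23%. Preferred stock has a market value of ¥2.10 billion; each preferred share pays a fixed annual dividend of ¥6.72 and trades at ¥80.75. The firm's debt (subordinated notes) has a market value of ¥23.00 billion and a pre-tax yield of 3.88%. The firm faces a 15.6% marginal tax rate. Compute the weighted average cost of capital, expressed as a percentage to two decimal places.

Cost of preferred: Rp = 6.72 / 80.75 = 8.3220%.
Total capital V = 44.39 + 2.1 + 23 = 69.49.
Equity: weight = 44.39/69.49 = 0.6388; cost = 10.23%.
Preferred: weight = 2.1/69.49 = 0.0302; cost = 8.322%.
Subordinated notes: weight = 23/69.49 = 0.3310; after-tax cost = 3.88% × (1 − 15.6%) = 3.2747%.
WACC = 0.6388 × 10.2300% + 0.0302 × 8.3220% + 0.3310 × 3.2747% = 7.8703%.

7.87%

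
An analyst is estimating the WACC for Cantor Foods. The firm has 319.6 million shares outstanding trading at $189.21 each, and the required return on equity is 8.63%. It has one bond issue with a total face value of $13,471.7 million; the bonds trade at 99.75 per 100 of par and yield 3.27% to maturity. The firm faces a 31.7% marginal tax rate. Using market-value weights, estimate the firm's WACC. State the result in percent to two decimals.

Market value of equity E = 189.21 × 319.6m = 60471.516m. Market value of debt D = 13471.7m × 99.75/100 = 13438.02075m.
Total capital V = 60471.516 + 13438.02075 = 73909.53675.
Equity: weight = 60471.516/73909.53675 = 0.8182; cost = 8.63%.
Bonds outstanding: weight = 13438.02075/73909.53675 = 0.1818; after-tax cost = 3.27% × (1 − 31.7%) = 2.2334%.
WACC = 0.8182 × 8.6300% + 0.1818 × 2.2334% = 7.4670%.

7.47%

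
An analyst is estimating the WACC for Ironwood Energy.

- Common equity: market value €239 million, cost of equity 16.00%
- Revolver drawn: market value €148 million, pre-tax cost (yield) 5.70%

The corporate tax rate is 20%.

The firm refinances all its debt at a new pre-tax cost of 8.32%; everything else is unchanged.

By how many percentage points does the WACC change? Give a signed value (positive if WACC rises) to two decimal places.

+0.80 pp

Current WACC:
Total capital V = 239 + 148 = 387.
Equity: weight = 239/387 = 0.6176; cost = 16%.
Revolver drawn: weight = 148/387 = 0.3824; after-tax cost = 5.7% × (1 − 20%) = 4.5600%.
WACC = 0.6176 × 16.0000% + 0.3824 × 4.5600% = 11.6250%.
After the change:
Total capital V = 239 + 148 = 387.
Equity: weight = 239/387 = 0.6176; cost = 16%.
Revolver drawn: weight = 148/387 = 0.3824; after-tax cost = 8.32% × (1 − 20%) = 6.6560%.
WACC = 0.6176 × 16.0000% + 0.3824 × 6.6560% = 12.4266%.
Change in WACC = 12.4266% − 11.6250% = 0.8016 pp.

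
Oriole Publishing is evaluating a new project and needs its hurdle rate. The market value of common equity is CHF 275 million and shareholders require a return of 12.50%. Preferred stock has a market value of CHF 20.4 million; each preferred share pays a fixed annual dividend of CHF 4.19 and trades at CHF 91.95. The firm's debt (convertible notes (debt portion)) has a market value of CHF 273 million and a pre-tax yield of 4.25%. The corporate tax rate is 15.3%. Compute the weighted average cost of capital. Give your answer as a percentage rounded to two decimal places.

Cost of preferred: Rp = 4.19 / 91.95 = 4.5568%.
Total capital V = 275 + 20.4 + 273 = 568.4.
Equity: weight = 275/568.4 = 0.4838; cost = 12.5%.
Preferred: weight = 20.4/568.4 = 0.0359; cost = 4.5568%.
Convertible notes (debt portion): weight = 273/568.4 = 0.4803; after-tax cost = 4.25% × (1 − 15.3%) = 3.5997%.
WACC = 0.4838 × 12.5000% + 0.0359 × 4.5568% + 0.4803 × 3.5997% = 7.9402%.

7.94%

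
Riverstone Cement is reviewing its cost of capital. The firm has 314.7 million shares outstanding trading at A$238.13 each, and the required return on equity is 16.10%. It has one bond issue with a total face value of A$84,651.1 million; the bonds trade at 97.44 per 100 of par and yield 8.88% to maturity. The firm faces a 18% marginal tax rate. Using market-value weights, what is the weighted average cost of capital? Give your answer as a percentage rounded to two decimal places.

11.48%

Market value of equity E = 238.13 × 314.7m = 74939.511m. Market value of debt D = 84651.1m × 97.44/100 = 82484.03184m.
Total capital V = 74939.511 + 82484.03184 = 157423.54284.
Equity: weight = 74939.511/157423.54284 = 0.4760; cost = 16.1%.
Bonds outstanding: weight = 82484.03184/157423.54284 = 0.5240; after-tax cost = 8.88% × (1 − 18%) = 7.2816%.
WACC = 0.4760 × 16.1000% + 0.5240 × 7.2816% = 11.4795%.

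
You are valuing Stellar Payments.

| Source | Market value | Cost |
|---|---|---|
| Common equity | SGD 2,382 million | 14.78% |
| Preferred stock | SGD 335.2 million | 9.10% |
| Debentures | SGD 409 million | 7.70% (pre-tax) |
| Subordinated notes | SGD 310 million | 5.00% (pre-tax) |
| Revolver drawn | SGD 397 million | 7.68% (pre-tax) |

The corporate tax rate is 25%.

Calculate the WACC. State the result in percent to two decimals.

Total capital V = 2382 + 335.2 + 409 + 310 + 397 = 3833.2.
Equity: weight = 2382/3833.2 = 0.6214; cost = 14.78%.
Preferred: weight = 335.2/3833.2 = 0.0874; cost = 9.1%.
Debentures: weight = 409/3833.2 = 0.1067; after-tax cost = 7.7% × (1 − 25%) = 5.7750%.
Subordinated notes: weight = 310/3833.2 = 0.0809; after-tax cost = 5% × (1 − 25%) = 3.7500%.
Revolver drawn: weight = 397/3833.2 = 0.1036; after-tax cost = 7.68% × (1 − 25%) = 5.7600%.
WACC = 0.6214 × 14.7800% + 0.0874 × 9.1000% + 0.1067 × 5.7750% + 0.0809 × 3.7500% + 0.1036 × 5.7600% = 11.4963%.

11.50%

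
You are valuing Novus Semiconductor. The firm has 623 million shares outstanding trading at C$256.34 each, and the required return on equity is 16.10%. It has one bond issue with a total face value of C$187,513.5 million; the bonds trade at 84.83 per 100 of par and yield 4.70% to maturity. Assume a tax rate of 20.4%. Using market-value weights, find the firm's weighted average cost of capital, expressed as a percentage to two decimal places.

9.93%

Market value of equity E = 256.34 × 623m = 159699.82m. Market value of debt D = 187513.5m × 84.83/100 = 159067.70205m.
Total capital V = 159699.82 + 159067.70205 = 318767.52205.
Equity: weight = 159699.82/318767.52205 = 0.5010; cost = 16.1%.
Bonds outstanding: weight = 159067.70205/318767.52205 = 0.4990; after-tax cost = 4.7% × (1 − 20.4%) = 3.7412%.
WACC = 0.5010 × 16.1000% + 0.4990 × 3.7412% = 9.9329%.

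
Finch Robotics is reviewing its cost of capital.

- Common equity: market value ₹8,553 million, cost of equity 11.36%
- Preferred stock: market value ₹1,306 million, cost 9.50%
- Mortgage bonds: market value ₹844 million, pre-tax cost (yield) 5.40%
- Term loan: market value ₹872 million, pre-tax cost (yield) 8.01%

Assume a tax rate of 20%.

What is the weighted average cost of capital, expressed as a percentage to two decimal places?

10.26%

Total capital V = 8553 + 1306 + 844 + 872 = 11575.
Equity: weight = 8553/11575 = 0.7389; cost = 11.36%.
Preferred: weight = 1306/11575 = 0.1128; cost = 9.5%.
Mortgage bonds: weight = 844/11575 = 0.0729; after-tax cost = 5.4% × (1 − 20%) = 4.3200%.
Term loan: weight = 872/11575 = 0.0753; after-tax cost = 8.01% × (1 − 20%) = 6.4080%.
WACC = 0.7389 × 11.3600% + 0.1128 × 9.5000% + 0.0729 × 4.3200% + 0.0753 × 6.4080% = 10.2638%.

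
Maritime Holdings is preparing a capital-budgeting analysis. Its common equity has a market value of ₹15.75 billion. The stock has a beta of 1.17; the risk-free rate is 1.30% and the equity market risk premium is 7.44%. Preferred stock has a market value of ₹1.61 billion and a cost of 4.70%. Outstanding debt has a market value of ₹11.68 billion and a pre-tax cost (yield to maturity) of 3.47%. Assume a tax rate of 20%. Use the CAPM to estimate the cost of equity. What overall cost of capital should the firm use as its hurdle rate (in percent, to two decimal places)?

6.80%

Cost of equity via CAPM: Re = 1.3% + 1.17 × 7.44% = 10.0048%.
Total capital V = 15.75 + 1.61 + 11.68 = 29.04.
Equity: weight = 15.75/29.04 = 0.5424; cost = 10.0048%.
Preferred: weight = 1.61/29.04 = 0.0554; cost = 4.7%.
Debt: weight = 11.68/29.04 = 0.4022; after-tax cost = 3.47% × (1 − 20%) = 2.7760%.
WACC = 0.5424 × 10.0048% + 0.0554 × 4.7000% + 0.4022 × 2.7760% = 6.8032%.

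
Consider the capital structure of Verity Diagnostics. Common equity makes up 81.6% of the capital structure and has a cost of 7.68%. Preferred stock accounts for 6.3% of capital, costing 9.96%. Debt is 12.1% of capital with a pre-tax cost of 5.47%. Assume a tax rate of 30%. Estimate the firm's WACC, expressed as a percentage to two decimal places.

After-tax cost of debt = 5.47% × (1 − 30%) = 3.8290%.
WACC = 0.816 × 7.6800% + 0.063 × 9.9600% + 0.121 × 3.8290% = 7.3577%.

7.36%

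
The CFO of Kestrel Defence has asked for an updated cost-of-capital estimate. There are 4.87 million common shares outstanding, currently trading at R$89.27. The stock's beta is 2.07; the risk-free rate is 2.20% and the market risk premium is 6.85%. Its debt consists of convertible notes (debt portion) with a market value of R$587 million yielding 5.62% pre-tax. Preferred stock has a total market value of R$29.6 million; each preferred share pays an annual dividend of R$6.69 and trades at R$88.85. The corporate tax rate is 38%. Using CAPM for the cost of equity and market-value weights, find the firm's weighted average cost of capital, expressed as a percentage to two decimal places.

Cost of equity via CAPM: Re = 2.2% + 2.07 × 6.85% = 16.3795%.
Cost of preferred: Rp = 6.69 / 88.85 = 7.5295%.
Market value of equity E = 89.27 × 4.87m = 434.7449m.
Total capital V = 434.7449 + 29.6 + 587 = 1051.3449.
Equity: weight = 434.7449/1051.3449 = 0.4135; cost = 16.3795%.
Preferred: weight = 29.6/1051.3449 = 0.0282; cost = 7.5295%.
Convertible notes (debt portion): weight = 587/1051.3449 = 0.5583; after-tax cost = 5.62% × (1 − 38%) = 3.4844%.
WACC = 0.4135 × 16.3795% + 0.0282 × 7.5295% + 0.5583 × 3.4844% = 8.9306%.

8.93%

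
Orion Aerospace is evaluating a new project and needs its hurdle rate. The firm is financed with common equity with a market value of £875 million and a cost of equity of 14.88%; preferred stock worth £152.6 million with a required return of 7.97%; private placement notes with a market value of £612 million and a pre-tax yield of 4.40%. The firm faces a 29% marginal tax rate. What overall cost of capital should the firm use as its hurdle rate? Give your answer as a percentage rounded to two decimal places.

Total capital V = 875 + 152.6 + 612 = 1639.6.
Equity: weight = 875/1639.6 = 0.5337; cost = 14.88%.
Preferred: weight = 152.6/1639.6 = 0.0931; cost = 7.97%.
Private placement notes: weight = 612/1639.6 = 0.3733; after-tax cost = 4.4% × (1 − 29%) = 3.1240%.
WACC = 0.5337 × 14.8800% + 0.0931 × 7.9700% + 0.3733 × 3.1240% = 9.8488%.

9.85%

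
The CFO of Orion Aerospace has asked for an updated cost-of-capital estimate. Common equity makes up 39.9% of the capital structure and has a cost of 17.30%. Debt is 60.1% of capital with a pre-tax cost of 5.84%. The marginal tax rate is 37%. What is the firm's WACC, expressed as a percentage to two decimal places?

After-tax cost of debt = 5.84% × (1 − 37%) = 3.6792%.
WACC = 0.399 × 17.3000% + 0.601 × 3.6792% = 9.1139%.

9.11%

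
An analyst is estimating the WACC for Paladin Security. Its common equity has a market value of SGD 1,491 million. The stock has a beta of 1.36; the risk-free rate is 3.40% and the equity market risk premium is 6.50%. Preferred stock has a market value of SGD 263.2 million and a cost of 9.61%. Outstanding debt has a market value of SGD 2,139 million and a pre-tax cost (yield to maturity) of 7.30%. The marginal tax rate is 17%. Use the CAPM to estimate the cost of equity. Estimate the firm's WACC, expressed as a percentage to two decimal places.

8.67%

Cost of equity via CAPM: Re = 3.4% + 1.36 × 6.5% = 12.2400%.
Total capital V = 1491 + 263.2 + 2139 = 3893.2.
Equity: weight = 1491/3893.2 = 0.3830; cost = 12.24%.
Preferred: weight = 263.2/3893.2 = 0.0676; cost = 9.61%.
Debt: weight = 2139/3893.2 = 0.5494; after-tax cost = 7.3% × (1 − 17%) = 6.0590%.
WACC = 0.3830 × 12.2400% + 0.0676 × 9.6100% + 0.5494 × 6.0590% = 8.6662%.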